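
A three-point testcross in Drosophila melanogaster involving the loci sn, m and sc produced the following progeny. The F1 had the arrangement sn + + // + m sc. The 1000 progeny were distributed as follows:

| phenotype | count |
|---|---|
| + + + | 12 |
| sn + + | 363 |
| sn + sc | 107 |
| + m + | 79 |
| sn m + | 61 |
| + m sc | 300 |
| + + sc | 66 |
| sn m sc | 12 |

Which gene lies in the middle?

The two rarest classes, + + + and sn m sc, are the double crossovers. Comparing them with the parentals, only the sn allele has switched, so sn is the middle locus and the order is m – sn – sc.

sn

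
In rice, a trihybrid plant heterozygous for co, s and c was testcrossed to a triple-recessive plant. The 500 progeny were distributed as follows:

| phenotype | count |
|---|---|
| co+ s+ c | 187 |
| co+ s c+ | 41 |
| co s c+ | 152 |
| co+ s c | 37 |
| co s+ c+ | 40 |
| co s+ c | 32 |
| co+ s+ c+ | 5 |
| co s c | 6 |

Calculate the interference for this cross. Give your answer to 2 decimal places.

The two most frequent reciprocal classes, co s c+ and co+ s+ c, are the parental types, so the F1 was co s c+ / co+ s+ c.
The two rarest classes, co s c and co+ s+ c+, are the double crossovers. Comparing them with the parentals, only the c allele has switched, so c is the middle locus and the order is s – c – co.
s–c: (77 + 11)/500 = 0.1760; c–co: (73 + 11)/500 = 0.1680.
Expected DCO frequency = 0.1760 × 0.1680 ≈ 0.02957; observed = 11/500 ≈ 0.02200.
Coefficient of coincidence = 0.02200/0.02957 ≈ 0.74; interference = 1 − 0.74 = 0.26.

0.26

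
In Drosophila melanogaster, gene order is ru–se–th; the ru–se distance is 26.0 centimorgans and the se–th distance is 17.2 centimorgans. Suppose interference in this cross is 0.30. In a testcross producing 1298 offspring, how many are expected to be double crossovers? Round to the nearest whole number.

41

Map distances give recombination frequencies of 0.260 and 0.172 for the two intervals.
With interference 0.30 (so coincidence = 0.70), expected double-crossover frequency = 0.260 × 0.172 × 0.70 = 0.03130.
Expected number = 0.03130 × 1298 = 40.63 ≈ 41.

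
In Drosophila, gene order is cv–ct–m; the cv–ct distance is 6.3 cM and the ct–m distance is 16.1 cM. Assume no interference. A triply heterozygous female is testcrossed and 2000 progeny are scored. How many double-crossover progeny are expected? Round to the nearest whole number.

Map distances give recombination frequencies of 0.063 and 0.161 for the two intervals.
With no interference, expected double-crossover frequency = 0.063 × 0.161 = 0.01014.
Expected number = 0.01014 × 2000 = 20.29 ≈ 20.

20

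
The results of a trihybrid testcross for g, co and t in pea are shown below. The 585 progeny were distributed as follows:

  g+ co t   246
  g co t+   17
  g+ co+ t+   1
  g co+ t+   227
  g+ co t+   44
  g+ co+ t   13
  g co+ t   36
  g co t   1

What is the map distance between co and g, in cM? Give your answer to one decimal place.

The two most frequent reciprocal classes, g co+ t+ and g+ co t, are the parental types, so the F1 was g co+ t+ / g+ co t.
The two rarest classes, g+ co+ t+ and g co t, are the double crossovers. Comparing them with the parentals, only the g allele has switched, so g is the middle locus and the order is t – g – co.
Crossovers in the g–co interval produce the single-crossover classes g co t+ and g+ co+ t (17 + 13 = 30) plus the double crossovers (2).
RF(g–co) = (30 + 2) / 585 = 32/585 = 0.0547 → 5.5 cM.

5.5 cM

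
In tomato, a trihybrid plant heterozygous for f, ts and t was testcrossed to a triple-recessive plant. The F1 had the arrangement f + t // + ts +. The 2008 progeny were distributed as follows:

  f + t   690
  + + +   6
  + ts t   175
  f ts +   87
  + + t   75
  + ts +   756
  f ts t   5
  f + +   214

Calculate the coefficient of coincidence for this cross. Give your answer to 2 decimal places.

The two rarest classes, f ts t and + + +, are the double crossovers. Comparing them with the parentals, only the ts allele has switched, so ts is the middle locus and the order is t – ts – f.
t–ts: (389 + 11)/2008 = 0.1992; ts–f: (162 + 11)/2008 = 0.0862.
Expected DCO frequency = 0.1992 × 0.0862 ≈ 0.01717; observed = 11/2008 ≈ 0.00548.
Coefficient of coincidence = 0.00548/0.01717 ≈ 0.32.

0.32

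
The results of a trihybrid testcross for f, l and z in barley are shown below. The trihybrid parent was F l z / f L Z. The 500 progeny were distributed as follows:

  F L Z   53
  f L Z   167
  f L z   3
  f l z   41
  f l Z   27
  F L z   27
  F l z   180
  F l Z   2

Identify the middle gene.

The two rarest classes, F l Z and f L z, are the double crossovers. Comparing them with the parentals, only the z allele has switched, so z is the middle locus and the order is l – z – f.

z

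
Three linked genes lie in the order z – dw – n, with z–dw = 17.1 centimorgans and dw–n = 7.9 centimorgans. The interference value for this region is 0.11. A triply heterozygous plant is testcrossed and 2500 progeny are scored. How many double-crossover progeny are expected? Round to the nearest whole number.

Map distances give recombination frequencies of 0.171 and 0.079 for the two intervals.
With interference 0.11 (so coincidence = 0.89), expected double-crossover frequency = 0.171 × 0.079 × 0.89 = 0.01202.
Expected number = 0.01202 × 2500 = 30.06 ≈ 30.

30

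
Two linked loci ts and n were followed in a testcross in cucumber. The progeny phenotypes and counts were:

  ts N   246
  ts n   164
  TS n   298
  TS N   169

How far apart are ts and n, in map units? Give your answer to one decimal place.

The two most frequent classes, TS n (298) and ts N (246), are the parental types, so the F1 was TS n / ts N.
The recombinant classes are TS N and ts n: 169 + 164 = 333.
Recombination frequency = 333/877 = 0.3797 ≈ 38.0%, i.e. 38.0 map units.

38.0 map units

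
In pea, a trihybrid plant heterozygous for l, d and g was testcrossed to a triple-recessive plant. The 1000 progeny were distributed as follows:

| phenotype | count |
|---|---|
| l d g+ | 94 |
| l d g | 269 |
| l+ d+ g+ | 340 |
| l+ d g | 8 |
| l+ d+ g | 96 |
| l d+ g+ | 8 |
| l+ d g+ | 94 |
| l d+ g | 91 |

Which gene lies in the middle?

l

The two most frequent reciprocal classes, l d g and l+ d+ g+, are the parental types, so the F1 was l d g / l+ d+ g+.
The two rarest classes, l+ d g and l d+ g+, are the double crossovers. Comparing them with the parentals, only the l allele has switched, so l is the middle locus and the order is g – l – d.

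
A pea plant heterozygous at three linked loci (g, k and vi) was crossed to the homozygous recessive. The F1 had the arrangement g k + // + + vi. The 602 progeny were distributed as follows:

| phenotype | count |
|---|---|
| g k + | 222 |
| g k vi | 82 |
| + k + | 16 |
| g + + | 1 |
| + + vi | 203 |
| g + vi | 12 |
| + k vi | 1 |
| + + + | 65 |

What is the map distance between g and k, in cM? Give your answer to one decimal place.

The two rarest classes, g + + and + k vi, are the double crossovers. Comparing them with the parentals, only the k allele has switched, so k is the middle locus and the order is vi – k – g.
Crossovers in the k–g interval produce the single-crossover classes + k + and g + vi (16 + 12 = 28) plus the double crossovers (2).
RF(k–g) = (28 + 2) / 602 = 30/602 = 0.0498 → 5.0 cM.

5.0 cM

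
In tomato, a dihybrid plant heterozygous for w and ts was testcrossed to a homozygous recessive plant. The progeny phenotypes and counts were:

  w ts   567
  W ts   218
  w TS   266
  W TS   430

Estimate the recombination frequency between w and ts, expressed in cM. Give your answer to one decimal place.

The two most frequent classes, W TS (430) and w ts (567), are the parental types, so the F1 was W TS / w ts.
The recombinant classes are W ts and w TS: 218 + 266 = 484.
Recombination frequency = 484/1481 = 0.3268 ≈ 32.7%, i.e. 32.7 cM.

32.7 cM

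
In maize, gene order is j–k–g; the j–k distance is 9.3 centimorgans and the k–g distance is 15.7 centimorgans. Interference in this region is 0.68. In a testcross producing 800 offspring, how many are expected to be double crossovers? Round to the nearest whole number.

4

Map distances give recombination frequencies of 0.093 and 0.157 for the two intervals.
With interference 0.68 (so coincidence = 0.32), expected double-crossover frequency = 0.093 × 0.157 × 0.32 = 0.00467.
Expected number = 0.00467 × 800 = 3.74 ≈ 4.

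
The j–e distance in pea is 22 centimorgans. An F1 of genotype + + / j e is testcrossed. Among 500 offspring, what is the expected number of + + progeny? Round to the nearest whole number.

195

A map distance of 22 centimorgans corresponds to a recombination frequency of 0.220.
The F1 is + + / j e, so + + is a parental gamete class with expected frequency (1 − r)/2 = 0.780/2 = 0.3900.
Expected number = 0.3900 × 500 = 195.00 ≈ 195.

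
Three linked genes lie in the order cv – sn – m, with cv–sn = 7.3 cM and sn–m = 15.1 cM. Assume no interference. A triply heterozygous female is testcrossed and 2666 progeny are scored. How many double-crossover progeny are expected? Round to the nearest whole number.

29

Map distances give recombination frequencies of 0.073 and 0.151 for the two intervals.
With no interference, expected double-crossover frequency = 0.073 × 0.151 = 0.01102.
Expected number = 0.01102 × 2666 = 29.39 ≈ 29.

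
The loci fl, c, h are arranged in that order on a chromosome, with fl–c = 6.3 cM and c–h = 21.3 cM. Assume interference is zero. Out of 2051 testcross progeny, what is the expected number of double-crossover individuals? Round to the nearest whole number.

Map distances give recombination frequencies of 0.063 and 0.213 for the two intervals.
With no interference, expected double-crossover frequency = 0.063 × 0.213 = 0.01342.
Expected number = 0.01342 × 2051 = 27.52 ≈ 28.

28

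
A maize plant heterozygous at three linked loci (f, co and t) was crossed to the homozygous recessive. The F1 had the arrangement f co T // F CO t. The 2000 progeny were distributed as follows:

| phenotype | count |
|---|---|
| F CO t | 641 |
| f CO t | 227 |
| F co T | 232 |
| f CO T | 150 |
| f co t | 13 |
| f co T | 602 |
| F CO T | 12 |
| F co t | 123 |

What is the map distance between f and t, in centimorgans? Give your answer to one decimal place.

24.2 centimorgans

The two rarest classes, f co t and F CO T, are the double crossovers. Comparing them with the parentals, only the t allele has switched, so t is the middle locus and the order is f – t – co.
Crossovers in the f–t interval produce the single-crossover classes F co T and f CO t (232 + 227 = 459) plus the double crossovers (25).
RF(f–t) = (459 + 25) / 2000 = 484/2000 = 0.2420 → 24.2 centimorgans.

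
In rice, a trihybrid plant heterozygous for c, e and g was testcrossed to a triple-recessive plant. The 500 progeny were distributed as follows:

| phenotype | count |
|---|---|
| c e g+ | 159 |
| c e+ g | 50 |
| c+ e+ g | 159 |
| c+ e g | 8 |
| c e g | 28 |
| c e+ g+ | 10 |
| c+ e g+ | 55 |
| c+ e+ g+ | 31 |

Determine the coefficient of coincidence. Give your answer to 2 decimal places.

0.95

The two most frequent reciprocal classes, c+ e+ g and c e g+, are the parental types, so the F1 was c+ e+ g / c e g+.
The two rarest classes, c+ e g and c e+ g+, are the double crossovers. Comparing them with the parentals, only the e allele has switched, so e is the middle locus and the order is g – e – c.
g–e: (59 + 18)/500 = 0.1540; e–c: (105 + 18)/500 = 0.2460.
Expected DCO frequency = 0.1540 × 0.2460 ≈ 0.03788; observed = 18/500 ≈ 0.03600.
Coefficient of coincidence = 0.03600/0.03788 ≈ 0.95.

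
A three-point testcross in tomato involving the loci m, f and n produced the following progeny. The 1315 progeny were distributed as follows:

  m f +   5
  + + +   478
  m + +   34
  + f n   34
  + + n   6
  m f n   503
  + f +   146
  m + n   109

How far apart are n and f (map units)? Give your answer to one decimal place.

20.2 map units

The two most frequent reciprocal classes, + + + and m f n, are the parental types, so the F1 was + + + / m f n.
The two rarest classes, + + n and m f +, are the double crossovers. Comparing them with the parentals, only the n allele has switched, so n is the middle locus and the order is m – n – f.
Crossovers in the n–f interval produce the single-crossover classes + f + and m + n (146 + 109 = 255) plus the double crossovers (11).
RF(n–f) = (255 + 11) / 1315 = 266/1315 = 0.2023 → 20.2 map units.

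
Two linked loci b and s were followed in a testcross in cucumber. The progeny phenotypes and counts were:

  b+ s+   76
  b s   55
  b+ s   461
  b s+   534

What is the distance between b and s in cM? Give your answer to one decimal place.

11.6 cM

The two most frequent classes, b+ s (461) and b s+ (534), are the parental types, so the F1 was b+ s / b s+.
The recombinant classes are b+ s+ and b s: 76 + 55 = 131.
Recombination frequency = 131/1126 = 0.1163 ≈ 11.6%, i.e. 11.6 cM.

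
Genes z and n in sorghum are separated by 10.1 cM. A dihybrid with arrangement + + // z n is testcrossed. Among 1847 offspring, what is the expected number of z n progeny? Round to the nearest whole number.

830

A map distance of 10.1 cM corresponds to a recombination frequency of 0.101.
The F1 is + + / z n, so z n is a parental gamete class with expected frequency (1 − r)/2 = 0.899/2 = 0.4495.
Expected number = 0.4495 × 1847 = 830.23 ≈ 830.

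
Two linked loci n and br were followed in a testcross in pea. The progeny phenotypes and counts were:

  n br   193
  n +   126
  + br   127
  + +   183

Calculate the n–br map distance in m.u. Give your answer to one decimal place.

The two most frequent classes, + + (183) and n br (193), are the parental types, so the F1 was + + / n br.
The recombinant classes are + br and n +: 127 + 126 = 253.
Recombination frequency = 253/629 = 0.4022 ≈ 40.2%, i.e. 40.2 m.u.

40.2 m.u.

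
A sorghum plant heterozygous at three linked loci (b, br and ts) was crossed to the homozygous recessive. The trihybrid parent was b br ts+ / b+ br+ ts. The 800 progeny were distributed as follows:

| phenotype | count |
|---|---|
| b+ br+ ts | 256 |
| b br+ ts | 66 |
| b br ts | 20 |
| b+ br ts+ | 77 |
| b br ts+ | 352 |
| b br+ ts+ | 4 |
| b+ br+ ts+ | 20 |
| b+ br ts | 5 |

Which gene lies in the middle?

br

The two rarest classes, b br+ ts+ and b+ br ts, are the double crossovers. Comparing them with the parentals, only the br allele has switched, so br is the middle locus and the order is ts – br – b.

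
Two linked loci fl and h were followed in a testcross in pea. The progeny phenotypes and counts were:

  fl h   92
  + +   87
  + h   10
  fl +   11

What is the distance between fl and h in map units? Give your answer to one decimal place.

10.5 map units

The two most frequent classes, + + (87) and fl h (92), are the parental types, so the F1 was + + / fl h.
The recombinant classes are + h and fl +: 10 + 11 = 21.
Recombination frequency = 21/200 = 0.1050 ≈ 10.5%, i.e. 10.5 map units.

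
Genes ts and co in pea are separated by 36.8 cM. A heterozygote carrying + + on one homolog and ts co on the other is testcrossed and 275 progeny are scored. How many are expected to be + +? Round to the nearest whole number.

A map distance of 36.8 cM corresponds to a recombination frequency of 0.368.
The F1 is + + / ts co, so + + is a parental gamete class with expected frequency (1 − r)/2 = 0.632/2 = 0.3160.
Expected number = 0.3160 × 275 = 86.90 ≈ 87.

87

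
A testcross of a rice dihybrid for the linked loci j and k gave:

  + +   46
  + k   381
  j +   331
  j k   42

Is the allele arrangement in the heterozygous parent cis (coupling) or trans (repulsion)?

The two most frequent classes are + k (381) and j + (331); these are the parental (non-recombinant) types.
So the F1 carried + k on one chromosome and j + on the other — the recessive alleles are on opposite chromosomes (trans / repulsion).

trans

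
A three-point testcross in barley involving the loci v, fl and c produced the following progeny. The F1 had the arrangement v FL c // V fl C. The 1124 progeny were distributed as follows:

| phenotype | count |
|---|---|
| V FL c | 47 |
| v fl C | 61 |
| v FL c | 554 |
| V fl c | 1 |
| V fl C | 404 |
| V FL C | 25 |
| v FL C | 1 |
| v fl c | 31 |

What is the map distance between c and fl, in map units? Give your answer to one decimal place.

The two rarest classes, v FL C and V fl c, are the double crossovers. Comparing them with the parentals, only the c allele has switched, so c is the middle locus and the order is fl – c – v.
Crossovers in the fl–c interval produce the single-crossover classes v fl c and V FL C (31 + 25 = 56) plus the double crossovers (2).
RF(fl–c) = (56 + 2) / 1124 = 58/1124 = 0.0516 → 5.2 map units.

5.2 map units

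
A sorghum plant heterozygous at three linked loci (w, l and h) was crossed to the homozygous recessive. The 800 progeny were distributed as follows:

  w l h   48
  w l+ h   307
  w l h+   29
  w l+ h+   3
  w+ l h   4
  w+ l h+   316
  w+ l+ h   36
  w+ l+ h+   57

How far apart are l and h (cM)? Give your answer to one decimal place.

The two most frequent reciprocal classes, w+ l h+ and w l+ h, are the parental types, so the F1 was w+ l h+ / w l+ h.
The two rarest classes, w+ l h and w l+ h+, are the double crossovers. Comparing them with the parentals, only the h allele has switched, so h is the middle locus and the order is w – h – l.
Crossovers in the h–l interval produce the single-crossover classes w+ l+ h+ and w l h (57 + 48 = 105) plus the double crossovers (7).
RF(h–l) = (105 + 7) / 800 = 112/800 = 0.1400 → 14.0 cM.

14.0 cM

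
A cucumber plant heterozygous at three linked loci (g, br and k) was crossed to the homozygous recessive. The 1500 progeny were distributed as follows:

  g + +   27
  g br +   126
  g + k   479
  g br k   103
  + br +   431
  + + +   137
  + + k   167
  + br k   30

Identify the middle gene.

The two most frequent reciprocal classes, + br + and g + k, are the parental types, so the F1 was + br + / g + k.
The two rarest classes, + br k and g + +, are the double crossovers. Comparing them with the parentals, only the k allele has switched, so k is the middle locus and the order is g – k – br.

k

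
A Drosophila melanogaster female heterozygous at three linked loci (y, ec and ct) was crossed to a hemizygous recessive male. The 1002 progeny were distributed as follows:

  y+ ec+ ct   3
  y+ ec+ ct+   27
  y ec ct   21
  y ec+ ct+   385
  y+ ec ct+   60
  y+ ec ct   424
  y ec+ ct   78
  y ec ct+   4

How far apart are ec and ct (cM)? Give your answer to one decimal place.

The two most frequent reciprocal classes, y ec+ ct+ and y+ ec ct, are the parental types, so the F1 was y ec+ ct+ / y+ ec ct.
The two rarest classes, y ec ct+ and y+ ec+ ct, are the double crossovers. Comparing them with the parentals, only the ec allele has switched, so ec is the middle locus and the order is ct – ec – y.
Crossovers in the ct–ec interval produce the single-crossover classes y ec+ ct and y+ ec ct+ (78 + 60 = 138) plus the double crossovers (7).
RF(ct–ec) = (138 + 7) / 1002 = 145/1002 = 0.1447 → 14.5 cM.

14.5 cM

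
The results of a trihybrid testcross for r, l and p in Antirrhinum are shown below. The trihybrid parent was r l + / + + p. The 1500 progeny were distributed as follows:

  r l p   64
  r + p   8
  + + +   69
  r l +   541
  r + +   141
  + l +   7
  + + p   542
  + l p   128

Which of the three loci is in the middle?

The two rarest classes, + l + and r + p, are the double crossovers. Comparing them with the parentals, only the r allele has switched, so r is the middle locus and the order is l – r – p.

r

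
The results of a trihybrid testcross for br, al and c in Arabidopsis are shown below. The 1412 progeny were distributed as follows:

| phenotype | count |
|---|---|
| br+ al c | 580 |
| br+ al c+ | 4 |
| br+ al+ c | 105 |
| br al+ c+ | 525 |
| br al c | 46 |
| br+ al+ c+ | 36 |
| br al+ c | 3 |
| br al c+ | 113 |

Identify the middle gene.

The two most frequent reciprocal classes, br+ al c and br al+ c+, are the parental types, so the F1 was br+ al c / br al+ c+.
The two rarest classes, br+ al c+ and br al+ c, are the double crossovers. Comparing them with the parentals, only the c allele has switched, so c is the middle locus and the order is al – c – br.

c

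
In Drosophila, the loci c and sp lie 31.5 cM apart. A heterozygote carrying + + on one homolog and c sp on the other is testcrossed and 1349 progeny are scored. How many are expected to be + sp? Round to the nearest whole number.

212

A map distance of 31.5 cM corresponds to a recombination frequency of 0.315.
The F1 is + + / c sp, so + sp is a recombinant gamete class with expected frequency r/2 = 0.315/2 = 0.1575.
Expected number = 0.1575 × 1349 = 212.47 ≈ 212.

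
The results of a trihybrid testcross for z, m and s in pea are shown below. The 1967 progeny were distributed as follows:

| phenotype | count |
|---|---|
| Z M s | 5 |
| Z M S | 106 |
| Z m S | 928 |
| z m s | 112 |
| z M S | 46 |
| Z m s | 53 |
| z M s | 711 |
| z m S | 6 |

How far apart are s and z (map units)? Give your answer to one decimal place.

5.6 map units

The two most frequent reciprocal classes, Z m S and z M s, are the parental types, so the F1 was Z m S / z M s.
The two rarest classes, z m S and Z M s, are the double crossovers. Comparing them with the parentals, only the z allele has switched, so z is the middle locus and the order is s – z – m.
Crossovers in the s–z interval produce the single-crossover classes Z m s and z M S (53 + 46 = 99) plus the double crossovers (11).
RF(s–z) = (99 + 11) / 1967 = 110/1967 = 0.0559 → 5.6 map units.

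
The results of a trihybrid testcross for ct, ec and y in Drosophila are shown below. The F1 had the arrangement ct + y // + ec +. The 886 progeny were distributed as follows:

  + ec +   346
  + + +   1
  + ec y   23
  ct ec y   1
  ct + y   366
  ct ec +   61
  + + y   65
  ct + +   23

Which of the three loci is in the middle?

ec

The two rarest classes, ct ec y and + + +, are the double crossovers. Comparing them with the parentals, only the ec allele has switched, so ec is the middle locus and the order is ct – ec – y.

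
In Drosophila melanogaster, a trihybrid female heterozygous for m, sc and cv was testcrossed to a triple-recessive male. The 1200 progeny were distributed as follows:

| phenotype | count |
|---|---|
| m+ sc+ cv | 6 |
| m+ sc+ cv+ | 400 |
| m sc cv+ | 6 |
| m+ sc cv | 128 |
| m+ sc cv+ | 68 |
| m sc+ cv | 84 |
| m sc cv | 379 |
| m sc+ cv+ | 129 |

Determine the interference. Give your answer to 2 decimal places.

The two most frequent reciprocal classes, m+ sc+ cv+ and m sc cv, are the parental types, so the F1 was m+ sc+ cv+ / m sc cv.
The two rarest classes, m+ sc+ cv and m sc cv+, are the double crossovers. Comparing them with the parentals, only the cv allele has switched, so cv is the middle locus and the order is m – cv – sc.
m–cv: (257 + 12)/1200 = 0.2242; cv–sc: (152 + 12)/1200 = 0.1367.
Expected DCO frequency = 0.2242 × 0.1367 ≈ 0.03065; observed = 12/1200 ≈ 0.01000.
Coefficient of coincidence = 0.01000/0.03065 ≈ 0.33; interference = 1 − 0.33 = 0.67.

0.67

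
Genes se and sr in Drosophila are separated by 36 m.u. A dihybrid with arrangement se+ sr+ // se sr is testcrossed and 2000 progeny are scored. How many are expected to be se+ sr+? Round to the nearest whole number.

A map distance of 36 m.u. corresponds to a recombination frequency of 0.360.
The F1 is se+ sr+ / se sr, so se+ sr+ is a parental gamete class with expected frequency (1 − r)/2 = 0.640/2 = 0.3200.
Expected number = 0.3200 × 2000 = 640.00 ≈ 640.

640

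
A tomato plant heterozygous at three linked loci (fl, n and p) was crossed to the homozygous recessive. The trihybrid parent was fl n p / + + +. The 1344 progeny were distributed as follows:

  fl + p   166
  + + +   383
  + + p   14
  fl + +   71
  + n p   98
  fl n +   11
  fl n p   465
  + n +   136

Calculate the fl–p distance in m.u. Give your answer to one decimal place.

14.4 m.u.

The two rarest classes, fl n + and + + p, are the double crossovers. Comparing them with the parentals, only the p allele has switched, so p is the middle locus and the order is fl – p – n.
Crossovers in the fl–p interval produce the single-crossover classes + n p and fl + + (98 + 71 = 169) plus the double crossovers (25).
RF(fl–p) = (169 + 25) / 1344 = 194/1344 = 0.1443 → 14.4 m.u.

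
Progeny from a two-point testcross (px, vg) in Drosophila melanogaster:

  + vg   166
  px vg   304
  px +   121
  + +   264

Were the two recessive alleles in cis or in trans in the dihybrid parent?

The two most frequent classes are + + (264) and px vg (304); these are the parental (non-recombinant) types.
So the F1 carried + + on one chromosome and px vg on the other — the recessive alleles are on the same chromosome (cis / coupling).

cis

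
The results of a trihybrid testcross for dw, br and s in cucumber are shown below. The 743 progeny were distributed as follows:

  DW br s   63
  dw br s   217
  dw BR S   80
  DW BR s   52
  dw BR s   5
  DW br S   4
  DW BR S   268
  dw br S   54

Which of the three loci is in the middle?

The two most frequent reciprocal classes, dw br s and DW BR S, are the parental types, so the F1 was dw br s / DW BR S.
The two rarest classes, dw BR s and DW br S, are the double crossovers. Comparing them with the parentals, only the br allele has switched, so br is the middle locus and the order is dw – br – s.

br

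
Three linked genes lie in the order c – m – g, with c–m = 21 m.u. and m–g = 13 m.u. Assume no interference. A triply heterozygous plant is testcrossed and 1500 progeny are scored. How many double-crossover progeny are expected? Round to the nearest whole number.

Map distances give recombination frequencies of 0.210 and 0.130 for the two intervals.
With no interference, expected double-crossover frequency = 0.210 × 0.130 = 0.02730.
Expected number = 0.02730 × 1500 = 40.95 ≈ 41.

41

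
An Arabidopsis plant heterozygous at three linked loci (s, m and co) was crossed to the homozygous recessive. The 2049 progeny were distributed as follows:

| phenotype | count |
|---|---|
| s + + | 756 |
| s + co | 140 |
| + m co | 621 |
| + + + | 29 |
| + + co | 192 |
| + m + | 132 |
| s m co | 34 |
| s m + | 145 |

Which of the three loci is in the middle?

The two most frequent reciprocal classes, + m co and s + +, are the parental types, so the F1 was + m co / s + +.
The two rarest classes, s m co and + + +, are the double crossovers. Comparing them with the parentals, only the s allele has switched, so s is the middle locus and the order is m – s – co.

s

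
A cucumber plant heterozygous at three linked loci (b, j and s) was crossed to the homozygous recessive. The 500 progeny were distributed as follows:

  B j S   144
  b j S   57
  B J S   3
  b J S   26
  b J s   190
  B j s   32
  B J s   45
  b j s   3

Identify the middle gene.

The two most frequent reciprocal classes, B j S and b J s, are the parental types, so the F1 was B j S / b J s.
The two rarest classes, B J S and b j s, are the double crossovers. Comparing them with the parentals, only the j allele has switched, so j is the middle locus and the order is s – j – b.

j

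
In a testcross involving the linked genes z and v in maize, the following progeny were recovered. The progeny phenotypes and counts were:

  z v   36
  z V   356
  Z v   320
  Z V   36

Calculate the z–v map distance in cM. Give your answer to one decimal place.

9.6 cM

The two most frequent classes, Z v (320) and z V (356), are the parental types, so the F1 was Z v / z V.
The recombinant classes are Z V and z v: 36 + 36 = 72.
Recombination frequency = 72/748 = 0.0963 ≈ 9.6%, i.e. 9.6 cM.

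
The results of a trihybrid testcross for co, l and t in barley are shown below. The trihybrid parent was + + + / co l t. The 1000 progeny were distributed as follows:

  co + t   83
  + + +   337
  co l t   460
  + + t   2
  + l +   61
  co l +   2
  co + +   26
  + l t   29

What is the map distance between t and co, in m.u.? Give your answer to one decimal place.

5.9 m.u.

The two rarest classes, + + t and co l +, are the double crossovers. Comparing them with the parentals, only the t allele has switched, so t is the middle locus and the order is l – t – co.
Crossovers in the t–co interval produce the single-crossover classes co + + and + l t (26 + 29 = 55) plus the double crossovers (4).
RF(t–co) = (55 + 4) / 1000 = 59/1000 = 0.0590 → 5.9 m.u.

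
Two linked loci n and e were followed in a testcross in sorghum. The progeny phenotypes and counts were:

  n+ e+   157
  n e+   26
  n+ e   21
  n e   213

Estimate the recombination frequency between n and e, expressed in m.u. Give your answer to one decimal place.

11.3 m.u.

The two most frequent classes, n+ e+ (157) and n e (213), are the parental types, so the F1 was n+ e+ / n e.
The recombinant classes are n+ e and n e+: 21 + 26 = 47.
Recombination frequency = 47/417 = 0.1127 ≈ 11.3%, i.e. 11.3 m.u.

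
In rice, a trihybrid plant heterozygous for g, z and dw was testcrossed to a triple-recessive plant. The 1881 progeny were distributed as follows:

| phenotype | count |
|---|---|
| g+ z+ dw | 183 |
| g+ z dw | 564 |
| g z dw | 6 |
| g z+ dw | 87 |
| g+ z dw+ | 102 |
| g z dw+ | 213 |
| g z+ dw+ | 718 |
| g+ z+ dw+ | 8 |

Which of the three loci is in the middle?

The two most frequent reciprocal classes, g z+ dw+ and g+ z dw, are the parental types, so the F1 was g z+ dw+ / g+ z dw.
The two rarest classes, g+ z+ dw+ and g z dw, are the double crossovers. Comparing them with the parentals, only the g allele has switched, so g is the middle locus and the order is dw – g – z.

g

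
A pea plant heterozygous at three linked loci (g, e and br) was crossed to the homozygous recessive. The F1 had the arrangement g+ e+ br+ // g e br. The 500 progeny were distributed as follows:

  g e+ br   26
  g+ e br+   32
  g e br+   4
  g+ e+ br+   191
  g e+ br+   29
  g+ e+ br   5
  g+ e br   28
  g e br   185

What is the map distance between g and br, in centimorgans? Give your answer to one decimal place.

The two rarest classes, g+ e+ br and g e br+, are the double crossovers. Comparing them with the parentals, only the br allele has switched, so br is the middle locus and the order is g – br – e.
Crossovers in the g–br interval produce the single-crossover classes g e+ br+ and g+ e br (29 + 28 = 57) plus the double crossovers (9).
RF(g–br) = (57 + 9) / 500 = 66/500 = 0.1320 → 13.2 centimorgans.

13.2 centimorgans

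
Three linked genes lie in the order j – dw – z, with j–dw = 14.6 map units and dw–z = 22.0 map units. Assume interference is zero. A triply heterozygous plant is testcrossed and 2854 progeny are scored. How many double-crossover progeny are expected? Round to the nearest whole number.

Map distances give recombination frequencies of 0.146 and 0.220 for the two intervals.
With no interference, expected double-crossover frequency = 0.146 × 0.220 = 0.03212.
Expected number = 0.03212 × 2854 = 91.67 ≈ 92.

92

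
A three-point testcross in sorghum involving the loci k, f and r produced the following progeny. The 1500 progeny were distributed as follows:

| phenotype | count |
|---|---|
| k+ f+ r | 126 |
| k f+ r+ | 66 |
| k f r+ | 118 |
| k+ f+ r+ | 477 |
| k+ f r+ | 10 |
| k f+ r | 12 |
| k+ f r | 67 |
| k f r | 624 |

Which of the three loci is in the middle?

f

The two most frequent reciprocal classes, k+ f+ r+ and k f r, are the parental types, so the F1 was k+ f+ r+ / k f r.
The two rarest classes, k+ f r+ and k f+ r, are the double crossovers. Comparing them with the parentals, only the f allele has switched, so f is the middle locus and the order is k – f – r.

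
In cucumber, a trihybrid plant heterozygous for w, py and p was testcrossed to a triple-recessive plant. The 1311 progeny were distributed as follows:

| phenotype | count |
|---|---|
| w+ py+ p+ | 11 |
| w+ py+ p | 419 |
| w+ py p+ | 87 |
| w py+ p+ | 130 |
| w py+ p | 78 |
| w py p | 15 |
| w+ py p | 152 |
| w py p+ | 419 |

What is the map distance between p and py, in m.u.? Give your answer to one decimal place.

23.5 m.u.

The two most frequent reciprocal classes, w+ py+ p and w py p+, are the parental types, so the F1 was w+ py+ p / w py p+.
The two rarest classes, w+ py+ p+ and w py p, are the double crossovers. Comparing them with the parentals, only the p allele has switched, so p is the middle locus and the order is py – p – w.
Crossovers in the py–p interval produce the single-crossover classes w+ py p and w py+ p+ (152 + 130 = 282) plus the double crossovers (26).
RF(py–p) = (282 + 26) / 1311 = 308/1311 = 0.2349 → 23.5 m.u.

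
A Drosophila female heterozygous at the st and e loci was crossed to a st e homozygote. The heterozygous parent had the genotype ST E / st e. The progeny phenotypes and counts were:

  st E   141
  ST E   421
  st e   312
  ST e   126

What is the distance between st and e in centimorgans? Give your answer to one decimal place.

26.7 centimorgans

The recombinant classes are ST e and st E: 126 + 141 = 267.
Recombination frequency = 267/1000 = 0.2670 ≈ 26.7%, i.e. 26.7 centimorgans.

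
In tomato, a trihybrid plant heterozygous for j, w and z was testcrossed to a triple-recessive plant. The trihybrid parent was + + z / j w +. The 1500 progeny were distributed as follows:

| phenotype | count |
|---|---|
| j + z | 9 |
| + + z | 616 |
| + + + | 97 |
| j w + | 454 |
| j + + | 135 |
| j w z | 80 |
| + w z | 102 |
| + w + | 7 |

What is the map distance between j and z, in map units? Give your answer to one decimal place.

12.9 map units

The two rarest classes, j + z and + w +, are the double crossovers. Comparing them with the parentals, only the j allele has switched, so j is the middle locus and the order is w – j – z.
Crossovers in the j–z interval produce the single-crossover classes + + + and j w z (97 + 80 = 177) plus the double crossovers (16).
RF(j–z) = (177 + 16) / 1500 = 193/1500 = 0.1287 → 12.9 map units.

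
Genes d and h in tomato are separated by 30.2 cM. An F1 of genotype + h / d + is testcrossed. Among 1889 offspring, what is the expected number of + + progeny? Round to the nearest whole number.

285

A map distance of 30.2 cM corresponds to a recombination frequency of 0.302.
The F1 is + h / d +, so + + is a recombinant gamete class with expected frequency r/2 = 0.302/2 = 0.1510.
Expected number = 0.1510 × 1889 = 285.24 ≈ 285.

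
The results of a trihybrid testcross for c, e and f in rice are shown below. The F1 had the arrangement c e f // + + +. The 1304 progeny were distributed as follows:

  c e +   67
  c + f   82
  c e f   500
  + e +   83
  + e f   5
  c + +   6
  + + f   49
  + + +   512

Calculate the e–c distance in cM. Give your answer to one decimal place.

The two rarest classes, + e f and c + +, are the double crossovers. Comparing them with the parentals, only the c allele has switched, so c is the middle locus and the order is e – c – f.
Crossovers in the e–c interval produce the single-crossover classes c + f and + e + (82 + 83 = 165) plus the double crossovers (11).
RF(e–c) = (165 + 11) / 1304 = 176/1304 = 0.1350 → 13.5 cM.

13.5 cM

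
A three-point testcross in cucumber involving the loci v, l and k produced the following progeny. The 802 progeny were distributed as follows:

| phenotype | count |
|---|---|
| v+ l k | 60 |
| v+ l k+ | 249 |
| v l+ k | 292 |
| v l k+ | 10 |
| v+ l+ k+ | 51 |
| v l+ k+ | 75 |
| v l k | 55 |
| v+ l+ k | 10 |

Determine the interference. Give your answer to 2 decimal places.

0.18

The two most frequent reciprocal classes, v+ l k+ and v l+ k, are the parental types, so the F1 was v+ l k+ / v l+ k.
The two rarest classes, v l k+ and v+ l+ k, are the double crossovers. Comparing them with the parentals, only the v allele has switched, so v is the middle locus and the order is k – v – l.
k–v: (135 + 20)/802 = 0.1933; v–l: (106 + 20)/802 = 0.1571.
Expected DCO frequency = 0.1933 × 0.1571 ≈ 0.03037; observed = 20/802 ≈ 0.02494.
Coefficient of coincidence = 0.02494/0.03037 ≈ 0.82; interference = 1 − 0.82 = 0.18.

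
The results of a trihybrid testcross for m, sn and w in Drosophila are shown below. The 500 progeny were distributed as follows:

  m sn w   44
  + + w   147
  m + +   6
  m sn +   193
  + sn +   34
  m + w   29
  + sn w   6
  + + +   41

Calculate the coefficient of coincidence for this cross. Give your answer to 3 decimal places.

The two most frequent reciprocal classes, + + w and m sn +, are the parental types, so the F1 was + + w / m sn +.
The two rarest classes, + sn w and m + +, are the double crossovers. Comparing them with the parentals, only the sn allele has switched, so sn is the middle locus and the order is w – sn – m.
w–sn: (85 + 12)/500 = 0.1940; sn–m: (63 + 12)/500 = 0.1500.
Expected DCO frequency = 0.1940 × 0.1500 ≈ 0.02910; observed = 12/500 ≈ 0.02400.
Coefficient of coincidence = 0.02400/0.02910 ≈ 0.825.

0.825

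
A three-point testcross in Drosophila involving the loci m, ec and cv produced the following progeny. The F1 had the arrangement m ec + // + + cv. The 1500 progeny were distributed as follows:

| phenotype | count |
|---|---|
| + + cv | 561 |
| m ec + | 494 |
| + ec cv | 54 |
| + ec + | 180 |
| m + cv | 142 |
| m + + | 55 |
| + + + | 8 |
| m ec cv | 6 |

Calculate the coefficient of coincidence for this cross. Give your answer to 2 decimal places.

0.51

The two rarest classes, m ec cv and + + +, are the double crossovers. Comparing them with the parentals, only the cv allele has switched, so cv is the middle locus and the order is ec – cv – m.
ec–cv: (109 + 14)/1500 = 0.0820; cv–m: (322 + 14)/1500 = 0.2240.
Expected DCO frequency = 0.0820 × 0.2240 ≈ 0.01837; observed = 14/1500 ≈ 0.00933.
Coefficient of coincidence = 0.00933/0.01837 ≈ 0.51.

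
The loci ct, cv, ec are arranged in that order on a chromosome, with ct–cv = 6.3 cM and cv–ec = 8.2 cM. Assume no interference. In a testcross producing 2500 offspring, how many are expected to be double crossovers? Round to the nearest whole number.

13

Map distances give recombination frequencies of 0.063 and 0.082 for the two intervals.
With no interference, expected double-crossover frequency = 0.063 × 0.082 = 0.00517.
Expected number = 0.00517 × 2500 = 12.91 ≈ 13.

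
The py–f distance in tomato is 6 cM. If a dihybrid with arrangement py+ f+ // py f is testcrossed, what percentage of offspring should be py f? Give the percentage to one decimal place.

47.0%

A map distance of 6 cM corresponds to a recombination frequency of 0.060.
The F1 is py+ f+ / py f, so py f is a parental gamete class with expected frequency (1 − r)/2 = 0.940/2 = 0.4700.
That is 0.4700 = 47.0% of the progeny.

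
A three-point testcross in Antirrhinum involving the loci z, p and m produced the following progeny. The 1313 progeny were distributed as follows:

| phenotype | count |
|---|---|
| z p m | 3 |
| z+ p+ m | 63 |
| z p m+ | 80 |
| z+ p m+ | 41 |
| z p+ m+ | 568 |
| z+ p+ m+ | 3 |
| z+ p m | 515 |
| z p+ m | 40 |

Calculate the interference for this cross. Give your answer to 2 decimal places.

0.39

The two most frequent reciprocal classes, z p+ m+ and z+ p m, are the parental types, so the F1 was z p+ m+ / z+ p m.
The two rarest classes, z+ p+ m+ and z p m, are the double crossovers. Comparing them with the parentals, only the z allele has switched, so z is the middle locus and the order is m – z – p.
m–z: (81 + 6)/1313 = 0.0663; z–p: (143 + 6)/1313 = 0.1135.
Expected DCO frequency = 0.0663 × 0.1135 ≈ 0.00753; observed = 6/1313 ≈ 0.00457.
Coefficient of coincidence = 0.00457/0.00753 ≈ 0.61; interference = 1 − 0.61 = 0.39.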